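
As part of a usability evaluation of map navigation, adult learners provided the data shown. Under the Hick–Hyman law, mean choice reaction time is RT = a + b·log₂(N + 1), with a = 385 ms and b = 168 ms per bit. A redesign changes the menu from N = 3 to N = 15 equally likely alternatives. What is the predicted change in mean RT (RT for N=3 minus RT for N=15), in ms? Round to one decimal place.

-336.0

RT(3) = 385 + 168·log₂(4) = 385 + 168·2.0000 = 721.0000 ms.
RT(15) = 385 + 168·log₂(16) = 385 + 168·4.0000 = 1057.0000 ms.
Difference = 721.0000 − 1057.0000 = -336.0000 ≈ -336.0 ms.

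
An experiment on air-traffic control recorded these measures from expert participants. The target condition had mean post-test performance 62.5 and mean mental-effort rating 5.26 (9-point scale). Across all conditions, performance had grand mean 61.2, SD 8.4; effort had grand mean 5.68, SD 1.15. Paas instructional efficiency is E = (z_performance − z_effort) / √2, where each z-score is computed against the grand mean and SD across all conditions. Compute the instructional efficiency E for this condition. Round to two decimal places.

z_performance = (62.5 − 61.2) / 8.4 = 1.3000 / 8.4 = 0.1548.
z_effort = (5.26 − 5.68) / 1.15 = -0.4200 / 1.15 = -0.3652.
z_P − z_E = 0.1548 − (-0.3652) = 0.5200.
E = 0.5200 / √2 = 0.5200 / 1.41421 = 0.3677 ≈ 0.37.

0.37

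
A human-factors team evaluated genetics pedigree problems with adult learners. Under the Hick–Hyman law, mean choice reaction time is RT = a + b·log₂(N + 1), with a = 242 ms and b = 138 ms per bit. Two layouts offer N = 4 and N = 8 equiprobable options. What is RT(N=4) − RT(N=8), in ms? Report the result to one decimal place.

RT(4) = 242 + 138·log₂(5) = 242 + 138·2.3219 = 562.4222 ms.
RT(8) = 242 + 138·log₂(9) = 242 + 138·3.1699 = 679.4462 ms.
Difference = 562.4222 − 679.4462 = -117.0240 ≈ -117.0 ms.

-117.0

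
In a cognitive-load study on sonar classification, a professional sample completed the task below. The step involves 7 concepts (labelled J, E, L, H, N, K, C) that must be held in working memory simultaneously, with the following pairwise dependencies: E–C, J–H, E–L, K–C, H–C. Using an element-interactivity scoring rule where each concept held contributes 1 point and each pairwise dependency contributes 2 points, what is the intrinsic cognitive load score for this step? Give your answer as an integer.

17

Count of concepts held simultaneously: 7.
Count of pairwise dependencies listed: 5.
Element contribution: 7 × 1 = 7.
Interaction contribution: 5 × 2 = 10.
Intrinsic load = 7 + 10 = 17.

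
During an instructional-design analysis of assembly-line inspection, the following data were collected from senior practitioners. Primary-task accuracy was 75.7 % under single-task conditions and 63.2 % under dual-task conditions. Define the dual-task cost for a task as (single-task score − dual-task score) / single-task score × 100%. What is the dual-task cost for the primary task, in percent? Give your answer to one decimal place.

Cost = (75.7 − 63.2) / 75.7 × 100%
     = 12.5000 / 75.7 × 100% = 16.5125%.
≈ 16.5%.

16.5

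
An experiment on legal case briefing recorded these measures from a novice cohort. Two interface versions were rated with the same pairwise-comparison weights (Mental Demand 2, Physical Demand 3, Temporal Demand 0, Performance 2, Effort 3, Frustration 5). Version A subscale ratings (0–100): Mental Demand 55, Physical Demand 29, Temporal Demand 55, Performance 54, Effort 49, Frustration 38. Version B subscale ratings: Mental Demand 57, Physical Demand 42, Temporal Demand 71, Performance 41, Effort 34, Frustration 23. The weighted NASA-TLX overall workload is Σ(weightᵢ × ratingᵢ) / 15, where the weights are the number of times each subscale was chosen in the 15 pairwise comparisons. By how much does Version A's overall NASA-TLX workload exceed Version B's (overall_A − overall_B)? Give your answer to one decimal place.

6.9

Version A weighted sum = 2·55 + 3·29 + 0·55 + 2·54 + 3·49 + 5·38 = 110 + 87 + 0 + 108 + 147 + 190 = 642; overall_A = 642/15 = 42.8000.
Version B weighted sum = 2·57 + 3·42 + 0·71 + 2·41 + 3·34 + 5·23 = 114 + 126 + 0 + 82 + 102 + 115 = 539; overall_B = 539/15 = 35.9333.
Difference = 42.8000 − 35.9333 = 6.8667 ≈ 6.9.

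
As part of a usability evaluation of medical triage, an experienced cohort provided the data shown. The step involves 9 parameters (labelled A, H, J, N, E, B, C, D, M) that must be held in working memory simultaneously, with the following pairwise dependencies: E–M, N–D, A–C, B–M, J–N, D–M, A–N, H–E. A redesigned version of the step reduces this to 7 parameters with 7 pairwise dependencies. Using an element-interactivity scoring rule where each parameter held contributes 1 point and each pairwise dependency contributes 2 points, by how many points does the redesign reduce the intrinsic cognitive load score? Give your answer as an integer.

4

Original: 9 × 1 + 8 × 2 = 9 + 16 = 25.
Redesigned: 7 × 1 + 7 × 2 = 7 + 14 = 21.
Reduction = 25 − 21 = 4.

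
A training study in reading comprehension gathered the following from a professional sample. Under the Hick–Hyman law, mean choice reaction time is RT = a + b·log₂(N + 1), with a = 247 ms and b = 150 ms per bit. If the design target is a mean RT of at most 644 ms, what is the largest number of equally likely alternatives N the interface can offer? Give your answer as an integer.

5

Set 247 + 150·log₂(N + 1) ≤ 644.
log₂(N + 1) ≤ (644 − 247) / 150 = 2.6467.
N + 1 ≤ 2^2.6467 = 6.2623.
N ≤ 5.2623, so the largest integer N is 5.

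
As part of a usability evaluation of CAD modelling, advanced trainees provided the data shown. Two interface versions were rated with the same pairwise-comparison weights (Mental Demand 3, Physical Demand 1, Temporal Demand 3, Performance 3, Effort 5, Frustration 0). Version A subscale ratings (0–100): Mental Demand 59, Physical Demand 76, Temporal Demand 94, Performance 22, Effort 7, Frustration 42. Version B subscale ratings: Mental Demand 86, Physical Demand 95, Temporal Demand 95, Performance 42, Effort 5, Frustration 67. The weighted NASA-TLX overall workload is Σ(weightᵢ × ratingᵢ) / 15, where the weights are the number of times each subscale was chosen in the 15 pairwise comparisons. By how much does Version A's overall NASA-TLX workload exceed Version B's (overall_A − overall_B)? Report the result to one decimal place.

-10.2

Version A weighted sum = 3·59 + 1·76 + 3·94 + 3·22 + 5·7 + 0·42 = 177 + 76 + 282 + 66 + 35 + 0 = 636; overall_A = 636/15 = 42.4000.
Version B weighted sum = 3·86 + 1·95 + 3·95 + 3·42 + 5·5 + 0·67 = 258 + 95 + 285 + 126 + 25 + 0 = 789; overall_B = 789/15 = 52.6000.
Difference = 42.4000 − 52.6000 = -10.2000 ≈ -10.2.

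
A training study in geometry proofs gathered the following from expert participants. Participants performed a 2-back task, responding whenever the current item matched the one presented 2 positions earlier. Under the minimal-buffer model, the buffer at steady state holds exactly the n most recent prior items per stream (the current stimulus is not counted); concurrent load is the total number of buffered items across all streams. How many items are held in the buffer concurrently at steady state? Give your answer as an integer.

2

The buffer holds the 2 most recent prior items.
Steady-state concurrent load = 2 items.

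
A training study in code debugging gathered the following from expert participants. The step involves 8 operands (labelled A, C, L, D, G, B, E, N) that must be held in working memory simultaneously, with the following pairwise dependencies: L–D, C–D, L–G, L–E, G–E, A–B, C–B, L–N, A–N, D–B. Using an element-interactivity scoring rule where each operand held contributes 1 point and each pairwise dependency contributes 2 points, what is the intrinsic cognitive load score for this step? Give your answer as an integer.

28

Count of operands held simultaneously: 8.
Count of pairwise dependencies listed: 10.
Element contribution: 8 × 1 = 8.
Interaction contribution: 10 × 2 = 20.
Intrinsic load = 8 + 20 = 28.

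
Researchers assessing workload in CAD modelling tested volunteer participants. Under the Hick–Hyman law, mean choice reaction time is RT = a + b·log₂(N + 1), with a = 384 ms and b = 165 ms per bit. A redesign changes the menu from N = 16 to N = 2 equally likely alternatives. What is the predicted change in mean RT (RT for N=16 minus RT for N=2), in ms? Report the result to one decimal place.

RT(16) = 384 + 165·log₂(17) = 384 + 165·4.0875 = 1058.4375 ms.
RT(2) = 384 + 165·log₂(3) = 384 + 165·1.5850 = 645.5250 ms.
Difference = 1058.4375 − 645.5250 = 412.9125 ≈ 412.9 ms.

412.9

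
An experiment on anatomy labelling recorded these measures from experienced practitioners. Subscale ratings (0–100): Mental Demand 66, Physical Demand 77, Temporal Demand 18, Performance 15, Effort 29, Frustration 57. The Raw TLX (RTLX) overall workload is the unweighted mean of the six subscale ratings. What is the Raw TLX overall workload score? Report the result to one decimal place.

43.7

Sum of ratings = 66 + 77 + 18 + 15 + 29 + 57 = 262.
RTLX = 262 / 6 = 43.6667 ≈ 43.7.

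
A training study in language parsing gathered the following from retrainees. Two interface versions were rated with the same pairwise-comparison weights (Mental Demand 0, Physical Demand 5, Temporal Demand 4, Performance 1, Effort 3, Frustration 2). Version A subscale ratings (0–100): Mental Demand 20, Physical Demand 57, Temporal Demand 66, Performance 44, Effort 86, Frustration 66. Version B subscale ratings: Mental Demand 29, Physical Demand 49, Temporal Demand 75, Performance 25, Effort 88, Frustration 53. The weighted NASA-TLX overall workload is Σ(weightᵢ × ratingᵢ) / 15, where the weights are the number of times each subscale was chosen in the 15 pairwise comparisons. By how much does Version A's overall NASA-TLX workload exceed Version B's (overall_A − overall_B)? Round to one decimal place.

Version A weighted sum = 0·20 + 5·57 + 4·66 + 1·44 + 3·86 + 2·66 = 0 + 285 + 264 + 44 + 258 + 132 = 983; overall_A = 983/15 = 65.5333.
Version B weighted sum = 0·29 + 5·49 + 4·75 + 1·25 + 3·88 + 2·53 = 0 + 245 + 300 + 25 + 264 + 106 = 940; overall_B = 940/15 = 62.6667.
Difference = 65.5333 − 62.6667 = 2.8666 ≈ 2.9.

2.9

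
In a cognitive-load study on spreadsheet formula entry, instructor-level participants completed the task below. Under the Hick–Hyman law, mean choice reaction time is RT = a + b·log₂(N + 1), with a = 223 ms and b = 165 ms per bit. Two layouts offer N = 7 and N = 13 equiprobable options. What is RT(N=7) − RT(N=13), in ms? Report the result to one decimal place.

-133.2

RT(7) = 223 + 165·log₂(8) = 223 + 165·3.0000 = 718.0000 ms.
RT(13) = 223 + 165·log₂(14) = 223 + 165·3.8074 = 851.2210 ms.
Difference = 718.0000 − 851.2210 = -133.2210 ≈ -133.2 ms.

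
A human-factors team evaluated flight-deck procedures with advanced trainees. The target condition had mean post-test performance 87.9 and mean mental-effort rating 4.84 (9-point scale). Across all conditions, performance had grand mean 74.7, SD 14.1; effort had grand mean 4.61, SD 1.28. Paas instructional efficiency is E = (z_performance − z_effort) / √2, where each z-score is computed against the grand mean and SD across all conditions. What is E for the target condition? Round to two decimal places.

0.53

z_performance = (87.9 − 74.7) / 14.1 = 13.2000 / 14.1 = 0.9362.
z_effort = (4.84 − 4.61) / 1.28 = 0.2300 / 1.28 = 0.1797.
z_P − z_E = 0.9362 − 0.1797 = 0.7565.
E = 0.7565 / √2 = 0.7565 / 1.41421 = 0.5349 ≈ 0.53.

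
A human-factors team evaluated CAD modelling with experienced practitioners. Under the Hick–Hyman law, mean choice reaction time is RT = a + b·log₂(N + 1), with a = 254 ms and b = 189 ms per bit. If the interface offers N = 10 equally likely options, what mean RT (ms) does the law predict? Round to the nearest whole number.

log₂(10 + 1) = log₂(11) = 3.4594.
RT = 254 + 189 × 3.4594 = 254 + 653.8266 = 907.8266 ms.
≈ 908 ms.

908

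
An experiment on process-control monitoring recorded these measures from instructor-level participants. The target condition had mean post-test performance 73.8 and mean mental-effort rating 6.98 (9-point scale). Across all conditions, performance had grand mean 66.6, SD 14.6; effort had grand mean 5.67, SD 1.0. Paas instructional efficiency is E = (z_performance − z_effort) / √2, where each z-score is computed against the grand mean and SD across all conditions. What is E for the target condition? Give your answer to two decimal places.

-0.58

z_performance = (73.8 − 66.6) / 14.6 = 7.2000 / 14.6 = 0.4932.
z_effort = (6.98 − 5.67) / 1.0 = 1.3100 / 1.0 = 1.3100.
z_P − z_E = 0.4932 − 1.3100 = -0.8168.
E = -0.8168 / √2 = -0.8168 / 1.41421 = -0.5776 ≈ -0.58.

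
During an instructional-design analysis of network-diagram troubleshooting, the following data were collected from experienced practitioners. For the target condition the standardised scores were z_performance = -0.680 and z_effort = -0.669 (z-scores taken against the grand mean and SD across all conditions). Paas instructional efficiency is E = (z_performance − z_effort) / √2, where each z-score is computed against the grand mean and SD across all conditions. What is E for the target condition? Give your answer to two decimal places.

-0.01

z_P − z_E = -0.680 − (-0.669) = -0.0110.
E = -0.0110 / √2 = -0.0110 / 1.41421 = -0.0078 ≈ -0.01.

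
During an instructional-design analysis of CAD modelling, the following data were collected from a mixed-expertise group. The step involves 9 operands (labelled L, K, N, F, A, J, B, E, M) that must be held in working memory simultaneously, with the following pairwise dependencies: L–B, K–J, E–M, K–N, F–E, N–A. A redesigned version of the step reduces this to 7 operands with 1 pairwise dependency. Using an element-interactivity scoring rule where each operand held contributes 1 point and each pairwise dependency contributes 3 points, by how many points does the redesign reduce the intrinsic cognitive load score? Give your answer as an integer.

Original: 9 × 1 + 6 × 3 = 9 + 18 = 27.
Redesigned: 7 × 1 + 1 × 3 = 7 + 3 = 10.
Reduction = 27 − 10 = 17.

17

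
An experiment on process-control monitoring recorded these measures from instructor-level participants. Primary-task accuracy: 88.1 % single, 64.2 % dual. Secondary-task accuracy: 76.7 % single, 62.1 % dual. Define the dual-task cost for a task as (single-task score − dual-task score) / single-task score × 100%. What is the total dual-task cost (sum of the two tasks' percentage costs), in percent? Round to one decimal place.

Primary cost = (88.1 − 64.2) / 88.1 × 100% = 27.1283%.
Secondary cost = (76.7 − 62.1) / 76.7 × 100% = 19.0352%.
Total = 27.1283% + 19.0352% = 46.1635% ≈ 46.2%.

46.2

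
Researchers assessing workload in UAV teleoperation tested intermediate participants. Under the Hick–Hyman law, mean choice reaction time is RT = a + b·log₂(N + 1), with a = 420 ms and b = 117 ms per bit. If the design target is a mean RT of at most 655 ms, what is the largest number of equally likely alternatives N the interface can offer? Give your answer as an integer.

3

Set 420 + 117·log₂(N + 1) ≤ 655.
log₂(N + 1) ≤ (655 − 420) / 117 = 2.0085.
N + 1 ≤ 2^2.0085 = 4.0236.
N ≤ 3.0236, so the largest integer N is 3.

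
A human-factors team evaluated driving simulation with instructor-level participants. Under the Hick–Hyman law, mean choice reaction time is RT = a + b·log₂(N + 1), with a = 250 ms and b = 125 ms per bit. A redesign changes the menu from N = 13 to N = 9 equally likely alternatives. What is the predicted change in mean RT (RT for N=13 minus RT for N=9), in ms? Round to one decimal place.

RT(13) = 250 + 125·log₂(14) = 250 + 125·3.8074 = 725.9250 ms.
RT(9) = 250 + 125·log₂(10) = 250 + 125·3.3219 = 665.2375 ms.
Difference = 725.9250 − 665.2375 = 60.6875 ≈ 60.7 ms.

60.7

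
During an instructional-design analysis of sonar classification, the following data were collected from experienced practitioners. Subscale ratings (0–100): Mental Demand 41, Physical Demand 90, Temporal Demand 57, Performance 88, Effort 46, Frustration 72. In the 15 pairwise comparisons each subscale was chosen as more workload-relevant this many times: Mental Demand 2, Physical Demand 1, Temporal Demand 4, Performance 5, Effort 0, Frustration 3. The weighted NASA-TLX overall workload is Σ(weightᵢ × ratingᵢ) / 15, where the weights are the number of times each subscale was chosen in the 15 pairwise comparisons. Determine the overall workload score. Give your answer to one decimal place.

The tallies are the weights (they sum to 15).
Weighted sum = 2·41 + 1·90 + 4·57 + 5·88 + 0·46 + 3·72
            = 82 + 90 + 228 + 440 + 0 + 216 = 1056.
Overall workload = 1056 / 15 = 70.4000 ≈ 70.4.

70.4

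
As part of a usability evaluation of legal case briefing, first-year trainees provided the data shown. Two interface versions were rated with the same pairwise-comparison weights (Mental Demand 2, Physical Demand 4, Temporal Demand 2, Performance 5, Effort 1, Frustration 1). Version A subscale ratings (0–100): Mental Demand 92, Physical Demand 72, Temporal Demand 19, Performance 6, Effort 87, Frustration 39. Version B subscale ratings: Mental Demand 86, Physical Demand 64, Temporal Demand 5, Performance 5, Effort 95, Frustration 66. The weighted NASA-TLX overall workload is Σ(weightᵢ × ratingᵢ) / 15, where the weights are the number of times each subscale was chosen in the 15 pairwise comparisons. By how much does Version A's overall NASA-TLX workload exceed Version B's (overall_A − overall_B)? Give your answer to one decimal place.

2.8

Version A weighted sum = 2·92 + 4·72 + 2·19 + 5·6 + 1·87 + 1·39 = 184 + 288 + 38 + 30 + 87 + 39 = 666; overall_A = 666/15 = 44.4000.
Version B weighted sum = 2·86 + 4·64 + 2·5 + 5·5 + 1·95 + 1·66 = 172 + 256 + 10 + 25 + 95 + 66 = 624; overall_B = 624/15 = 41.6000.
Difference = 44.4000 − 41.6000 = 2.8000 ≈ 2.8.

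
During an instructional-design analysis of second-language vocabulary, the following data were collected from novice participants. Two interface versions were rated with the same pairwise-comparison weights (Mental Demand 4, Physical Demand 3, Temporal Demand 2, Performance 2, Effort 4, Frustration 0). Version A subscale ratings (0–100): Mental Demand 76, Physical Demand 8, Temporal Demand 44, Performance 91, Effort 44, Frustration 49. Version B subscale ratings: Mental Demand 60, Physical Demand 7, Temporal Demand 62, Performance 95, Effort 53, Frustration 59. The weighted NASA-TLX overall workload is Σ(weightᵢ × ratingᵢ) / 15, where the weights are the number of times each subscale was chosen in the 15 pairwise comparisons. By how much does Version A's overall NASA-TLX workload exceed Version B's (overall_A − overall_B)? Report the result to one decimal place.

-0.9

Version A weighted sum = 4·76 + 3·8 + 2·44 + 2·91 + 4·44 + 0·49 = 304 + 24 + 88 + 182 + 176 + 0 = 774; overall_A = 774/15 = 51.6000.
Version B weighted sum = 4·60 + 3·7 + 2·62 + 2·95 + 4·53 + 0·59 = 240 + 21 + 124 + 190 + 212 + 0 = 787; overall_B = 787/15 = 52.4667.
Difference = 51.6000 − 52.4667 = -0.8667 ≈ -0.9.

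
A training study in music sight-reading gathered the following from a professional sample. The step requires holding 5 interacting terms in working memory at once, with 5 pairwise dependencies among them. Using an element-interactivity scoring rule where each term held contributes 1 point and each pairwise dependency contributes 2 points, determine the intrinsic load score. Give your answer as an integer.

15

Element contribution: 5 × 1 = 5.
Interaction contribution: 5 × 2 = 10.
Intrinsic load = 5 + 10 = 15.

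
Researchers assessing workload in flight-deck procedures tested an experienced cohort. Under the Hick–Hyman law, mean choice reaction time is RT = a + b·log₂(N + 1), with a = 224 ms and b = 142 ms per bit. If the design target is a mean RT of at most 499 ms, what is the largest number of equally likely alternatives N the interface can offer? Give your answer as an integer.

2

Set 224 + 142·log₂(N + 1) ≤ 499.
log₂(N + 1) ≤ (499 − 224) / 142 = 1.9366.
N + 1 ≤ 2^1.9366 = 3.8280.
N ≤ 2.8280, so the largest integer N is 2.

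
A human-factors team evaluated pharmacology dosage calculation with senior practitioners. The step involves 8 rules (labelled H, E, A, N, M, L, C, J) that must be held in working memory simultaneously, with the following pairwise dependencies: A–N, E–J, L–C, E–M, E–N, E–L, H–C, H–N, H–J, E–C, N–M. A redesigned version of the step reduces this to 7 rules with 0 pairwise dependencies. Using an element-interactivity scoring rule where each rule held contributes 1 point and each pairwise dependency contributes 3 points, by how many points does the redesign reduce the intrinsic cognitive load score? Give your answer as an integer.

34

Original: 8 × 1 + 11 × 3 = 8 + 33 = 41.
Redesigned: 7 × 1 + 0 × 3 = 7 + 0 = 7.
Reduction = 41 − 7 = 34.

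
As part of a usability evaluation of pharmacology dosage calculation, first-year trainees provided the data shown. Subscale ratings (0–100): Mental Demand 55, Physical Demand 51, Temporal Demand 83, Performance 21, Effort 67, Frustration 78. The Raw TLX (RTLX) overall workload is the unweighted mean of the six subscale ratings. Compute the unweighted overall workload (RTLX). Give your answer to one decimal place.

Sum of ratings = 55 + 51 + 83 + 21 + 67 + 78 = 355.
RTLX = 355 / 6 = 59.1667 ≈ 59.2.

59.2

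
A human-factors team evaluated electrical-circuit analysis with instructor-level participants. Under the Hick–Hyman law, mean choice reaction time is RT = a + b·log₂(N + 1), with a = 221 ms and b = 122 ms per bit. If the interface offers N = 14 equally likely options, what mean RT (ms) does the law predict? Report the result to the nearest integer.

log₂(14 + 1) = log₂(15) = 3.9069.
RT = 221 + 122 × 3.9069 = 221 + 476.6418 = 697.6418 ms.
≈ 698 ms.

698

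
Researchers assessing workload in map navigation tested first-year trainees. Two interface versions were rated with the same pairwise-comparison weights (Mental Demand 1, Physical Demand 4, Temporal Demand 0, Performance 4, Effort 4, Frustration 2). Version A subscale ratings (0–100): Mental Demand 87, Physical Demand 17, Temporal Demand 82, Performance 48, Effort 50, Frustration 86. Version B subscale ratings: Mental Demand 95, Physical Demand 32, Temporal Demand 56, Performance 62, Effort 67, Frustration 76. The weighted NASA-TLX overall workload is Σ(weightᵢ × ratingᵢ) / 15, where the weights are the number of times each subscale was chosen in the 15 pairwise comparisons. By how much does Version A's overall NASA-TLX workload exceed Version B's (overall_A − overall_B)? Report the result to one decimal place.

-11.5

Version A weighted sum = 1·87 + 4·17 + 0·82 + 4·48 + 4·50 + 2·86 = 87 + 68 + 0 + 192 + 200 + 172 = 719; overall_A = 719/15 = 47.9333.
Version B weighted sum = 1·95 + 4·32 + 0·56 + 4·62 + 4·67 + 2·76 = 95 + 128 + 0 + 248 + 268 + 152 = 891; overall_B = 891/15 = 59.4000.
Difference = 47.9333 − 59.4000 = -11.4667 ≈ -11.5.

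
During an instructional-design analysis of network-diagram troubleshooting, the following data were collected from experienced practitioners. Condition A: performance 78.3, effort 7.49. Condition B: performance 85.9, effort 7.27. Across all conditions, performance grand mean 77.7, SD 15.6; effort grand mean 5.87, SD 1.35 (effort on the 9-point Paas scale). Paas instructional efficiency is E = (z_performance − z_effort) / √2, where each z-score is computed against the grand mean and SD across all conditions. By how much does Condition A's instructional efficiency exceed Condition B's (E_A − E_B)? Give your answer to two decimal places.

-0.46

Condition A: z_P = (78.3 − 77.7)/15.6 = 0.0385; z_E = (7.49 − 5.87)/1.35 = 1.2000; E_A = (0.0385 − 1.2000)/√2 = -0.8213.
Condition B: z_P = (85.9 − 77.7)/15.6 = 0.5256; z_E = (7.27 − 5.87)/1.35 = 1.0370; E_B = (0.5256 − 1.0370)/√2 = -0.3616.
E_A − E_B = -0.8213 − (-0.3616) = -0.4597 ≈ -0.46.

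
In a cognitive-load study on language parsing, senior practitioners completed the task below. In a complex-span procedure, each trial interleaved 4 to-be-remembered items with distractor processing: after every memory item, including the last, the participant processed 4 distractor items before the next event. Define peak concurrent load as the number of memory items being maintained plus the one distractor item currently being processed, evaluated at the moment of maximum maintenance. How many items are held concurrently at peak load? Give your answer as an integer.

Maintenance is greatest during the distractor(s) after memory item 4: all 4 memory items are being held.
One distractor item is concurrently being processed.
Peak concurrent load = 4 + 1 = 5 items.

5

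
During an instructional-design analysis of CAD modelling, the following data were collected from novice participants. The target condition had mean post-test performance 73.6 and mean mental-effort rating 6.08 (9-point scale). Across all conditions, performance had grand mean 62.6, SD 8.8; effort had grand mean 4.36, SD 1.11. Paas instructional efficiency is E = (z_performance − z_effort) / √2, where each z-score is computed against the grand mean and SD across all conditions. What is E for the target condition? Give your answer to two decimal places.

z_performance = (73.6 − 62.6) / 8.8 = 11.0000 / 8.8 = 1.2500.
z_effort = (6.08 − 4.36) / 1.11 = 1.7200 / 1.11 = 1.5495.
z_P − z_E = 1.2500 − 1.5495 = -0.2995.
E = -0.2995 / √2 = -0.2995 / 1.41421 = -0.2118 ≈ -0.21.

-0.21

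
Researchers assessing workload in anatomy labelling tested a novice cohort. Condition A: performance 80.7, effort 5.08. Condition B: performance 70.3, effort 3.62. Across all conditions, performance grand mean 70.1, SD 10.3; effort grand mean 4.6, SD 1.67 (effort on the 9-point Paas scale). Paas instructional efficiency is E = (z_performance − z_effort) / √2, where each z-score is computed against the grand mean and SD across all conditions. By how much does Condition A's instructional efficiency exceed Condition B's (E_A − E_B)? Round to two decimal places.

Condition A: z_P = (80.7 − 70.1)/10.3 = 1.0291; z_E = (5.08 − 4.6)/1.67 = 0.2874; E_A = (1.0291 − 0.2874)/√2 = 0.5245.
Condition B: z_P = (70.3 − 70.1)/10.3 = 0.0194; z_E = (3.62 − 4.6)/1.67 = -0.5868; E_B = (0.0194 − (-0.5868))/√2 = 0.4286.
E_A − E_B = 0.5245 − 0.4286 = 0.0959 ≈ 0.10.

0.10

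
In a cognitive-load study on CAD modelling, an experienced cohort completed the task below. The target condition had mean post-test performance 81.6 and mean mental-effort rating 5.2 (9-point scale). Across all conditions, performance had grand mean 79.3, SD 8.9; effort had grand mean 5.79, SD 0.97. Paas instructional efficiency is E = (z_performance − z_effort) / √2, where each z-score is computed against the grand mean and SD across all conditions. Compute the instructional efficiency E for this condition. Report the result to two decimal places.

0.61

z_performance = (81.6 − 79.3) / 8.9 = 2.3000 / 8.9 = 0.2584.
z_effort = (5.2 − 5.79) / 0.97 = -0.5900 / 0.97 = -0.6082.
z_P − z_E = 0.2584 − (-0.6082) = 0.8666.
E = 0.8666 / √2 = 0.8666 / 1.41421 = 0.6128 ≈ 0.61.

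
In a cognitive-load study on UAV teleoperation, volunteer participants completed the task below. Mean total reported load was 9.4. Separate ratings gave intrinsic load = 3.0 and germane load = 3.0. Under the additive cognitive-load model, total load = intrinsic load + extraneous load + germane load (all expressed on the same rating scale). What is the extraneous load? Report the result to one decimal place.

3.4

extraneous load = total − intrinsic − germane
             = 9.4 − 3.0 − 3.0 = 3.4.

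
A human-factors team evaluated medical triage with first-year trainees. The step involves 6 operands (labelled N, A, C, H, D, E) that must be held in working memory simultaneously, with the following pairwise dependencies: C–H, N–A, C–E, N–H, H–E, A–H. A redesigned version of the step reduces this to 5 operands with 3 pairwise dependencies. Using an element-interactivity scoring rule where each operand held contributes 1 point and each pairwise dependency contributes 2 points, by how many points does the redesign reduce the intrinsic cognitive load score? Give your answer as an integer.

7

Original: 6 × 1 + 6 × 2 = 6 + 12 = 18.
Redesigned: 5 × 1 + 3 × 2 = 5 + 6 = 11.
Reduction = 18 − 11 = 7.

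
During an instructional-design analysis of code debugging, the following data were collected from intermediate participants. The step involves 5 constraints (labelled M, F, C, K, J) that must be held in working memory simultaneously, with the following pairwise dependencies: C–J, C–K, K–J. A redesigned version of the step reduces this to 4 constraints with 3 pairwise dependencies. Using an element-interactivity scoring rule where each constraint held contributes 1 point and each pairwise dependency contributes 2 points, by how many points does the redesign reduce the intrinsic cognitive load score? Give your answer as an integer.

Original: 5 × 1 + 3 × 2 = 5 + 6 = 11.
Redesigned: 4 × 1 + 3 × 2 = 4 + 6 = 10.
Reduction = 11 − 10 = 1.

1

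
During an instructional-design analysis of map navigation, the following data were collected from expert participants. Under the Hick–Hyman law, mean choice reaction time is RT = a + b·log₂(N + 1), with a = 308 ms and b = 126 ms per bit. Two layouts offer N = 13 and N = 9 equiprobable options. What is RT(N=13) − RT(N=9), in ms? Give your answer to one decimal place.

RT(13) = 308 + 126·log₂(14) = 308 + 126·3.8074 = 787.7324 ms.
RT(9) = 308 + 126·log₂(10) = 308 + 126·3.3219 = 726.5594 ms.
Difference = 787.7324 − 726.5594 = 61.1730 ≈ 61.2 ms.

61.2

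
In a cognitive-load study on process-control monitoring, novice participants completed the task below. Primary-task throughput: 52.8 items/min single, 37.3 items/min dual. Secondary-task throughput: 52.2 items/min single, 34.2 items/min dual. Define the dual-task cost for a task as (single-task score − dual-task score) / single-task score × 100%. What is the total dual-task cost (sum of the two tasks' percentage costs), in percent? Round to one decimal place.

Primary cost = (52.8 − 37.3) / 52.8 × 100% = 29.3561%.
Secondary cost = (52.2 − 34.2) / 52.2 × 100% = 34.4828%.
Total = 29.3561% + 34.4828% = 63.8389% ≈ 63.8%.

63.8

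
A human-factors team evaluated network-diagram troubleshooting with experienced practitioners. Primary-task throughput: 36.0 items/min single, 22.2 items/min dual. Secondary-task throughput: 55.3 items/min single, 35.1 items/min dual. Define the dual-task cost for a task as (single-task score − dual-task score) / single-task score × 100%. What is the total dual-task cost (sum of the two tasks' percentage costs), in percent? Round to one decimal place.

74.9

Primary cost = (36.0 − 22.2) / 36.0 × 100% = 38.3333%.
Secondary cost = (55.3 − 35.1) / 55.3 × 100% = 36.5280%.
Total = 38.3333% + 36.5280% = 74.8613% ≈ 74.9%.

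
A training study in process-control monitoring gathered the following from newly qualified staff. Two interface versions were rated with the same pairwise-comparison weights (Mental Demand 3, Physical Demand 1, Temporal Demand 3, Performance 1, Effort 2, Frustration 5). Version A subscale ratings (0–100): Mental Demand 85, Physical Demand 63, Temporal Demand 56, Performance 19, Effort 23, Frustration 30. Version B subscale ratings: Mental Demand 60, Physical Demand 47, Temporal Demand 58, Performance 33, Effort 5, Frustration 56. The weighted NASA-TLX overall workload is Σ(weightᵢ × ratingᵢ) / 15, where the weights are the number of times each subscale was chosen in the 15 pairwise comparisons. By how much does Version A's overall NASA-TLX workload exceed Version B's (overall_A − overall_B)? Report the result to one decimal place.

-1.5

Version A weighted sum = 3·85 + 1·63 + 3·56 + 1·19 + 2·23 + 5·30 = 255 + 63 + 168 + 19 + 46 + 150 = 701; overall_A = 701/15 = 46.7333.
Version B weighted sum = 3·60 + 1·47 + 3·58 + 1·33 + 2·5 + 5·56 = 180 + 47 + 174 + 33 + 10 + 280 = 724; overall_B = 724/15 = 48.2667.
Difference = 46.7333 − 48.2667 = -1.5334 ≈ -1.5.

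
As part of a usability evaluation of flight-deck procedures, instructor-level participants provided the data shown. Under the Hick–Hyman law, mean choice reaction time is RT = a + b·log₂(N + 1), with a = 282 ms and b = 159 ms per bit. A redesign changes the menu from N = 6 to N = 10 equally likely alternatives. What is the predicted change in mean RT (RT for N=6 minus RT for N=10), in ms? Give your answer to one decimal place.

-103.7

RT(6) = 282 + 159·log₂(7) = 282 + 159·2.8074 = 728.3766 ms.
RT(10) = 282 + 159·log₂(11) = 282 + 159·3.4594 = 832.0446 ms.
Difference = 728.3766 − 832.0446 = -103.6680 ≈ -103.7 ms.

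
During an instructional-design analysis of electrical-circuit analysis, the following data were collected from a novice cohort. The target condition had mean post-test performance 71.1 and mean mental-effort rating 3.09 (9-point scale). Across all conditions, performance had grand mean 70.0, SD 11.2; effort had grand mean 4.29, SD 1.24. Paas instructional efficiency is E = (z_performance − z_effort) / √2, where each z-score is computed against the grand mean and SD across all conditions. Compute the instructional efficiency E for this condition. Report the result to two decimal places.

0.75

z_performance = (71.1 − 70.0) / 11.2 = 1.1000 / 11.2 = 0.0982.
z_effort = (3.09 − 4.29) / 1.24 = -1.2000 / 1.24 = -0.9677.
z_P − z_E = 0.0982 − (-0.9677) = 1.0659.
E = 1.0659 / √2 = 1.0659 / 1.41421 = 0.7537 ≈ 0.75.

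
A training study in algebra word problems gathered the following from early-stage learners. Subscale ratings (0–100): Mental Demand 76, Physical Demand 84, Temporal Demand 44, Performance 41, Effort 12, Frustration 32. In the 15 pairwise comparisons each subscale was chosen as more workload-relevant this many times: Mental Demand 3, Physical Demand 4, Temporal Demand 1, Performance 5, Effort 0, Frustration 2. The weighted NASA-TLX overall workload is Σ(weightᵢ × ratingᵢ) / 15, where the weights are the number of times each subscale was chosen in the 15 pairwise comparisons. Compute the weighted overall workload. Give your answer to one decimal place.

58.5

The tallies are the weights (they sum to 15).
Weighted sum = 3·76 + 4·84 + 1·44 + 5·41 + 0·12 + 2·32
            = 228 + 336 + 44 + 205 + 0 + 64 = 877.
Overall workload = 877 / 15 = 58.4667 ≈ 58.5.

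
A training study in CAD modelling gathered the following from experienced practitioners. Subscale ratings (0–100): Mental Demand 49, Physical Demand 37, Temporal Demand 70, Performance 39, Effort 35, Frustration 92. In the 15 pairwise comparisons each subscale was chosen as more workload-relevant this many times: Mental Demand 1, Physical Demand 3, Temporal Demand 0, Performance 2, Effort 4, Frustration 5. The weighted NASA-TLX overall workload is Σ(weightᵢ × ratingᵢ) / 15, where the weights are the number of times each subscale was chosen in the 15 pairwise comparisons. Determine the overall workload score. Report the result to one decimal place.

55.9

The tallies are the weights (they sum to 15).
Weighted sum = 1·49 + 3·37 + 0·70 + 2·39 + 4·35 + 5·92
            = 49 + 111 + 0 + 78 + 140 + 460 = 838.
Overall workload = 838 / 15 = 55.8667 ≈ 55.9.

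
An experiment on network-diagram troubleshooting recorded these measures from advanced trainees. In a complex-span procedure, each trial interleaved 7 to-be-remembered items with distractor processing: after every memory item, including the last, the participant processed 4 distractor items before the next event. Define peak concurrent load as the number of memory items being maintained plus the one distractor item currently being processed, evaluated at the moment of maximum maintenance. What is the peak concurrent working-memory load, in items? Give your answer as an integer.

8

Maintenance is greatest during the distractor(s) after memory item 7: all 7 memory items are being held.
One distractor item is concurrently being processed.
Peak concurrent load = 7 + 1 = 8 items.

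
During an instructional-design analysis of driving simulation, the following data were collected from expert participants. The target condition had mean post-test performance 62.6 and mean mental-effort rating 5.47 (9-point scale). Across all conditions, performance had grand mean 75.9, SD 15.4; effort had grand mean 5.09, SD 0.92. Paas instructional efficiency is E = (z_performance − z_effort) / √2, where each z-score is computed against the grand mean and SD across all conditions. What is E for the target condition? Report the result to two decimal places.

z_performance = (62.6 − 75.9) / 15.4 = -13.3000 / 15.4 = -0.8636.
z_effort = (5.47 − 5.09) / 0.92 = 0.3800 / 0.92 = 0.4130.
z_P − z_E = -0.8636 − 0.4130 = -1.2766.
E = -1.2766 / √2 = -1.2766 / 1.41421 = -0.9027 ≈ -0.90.

-0.90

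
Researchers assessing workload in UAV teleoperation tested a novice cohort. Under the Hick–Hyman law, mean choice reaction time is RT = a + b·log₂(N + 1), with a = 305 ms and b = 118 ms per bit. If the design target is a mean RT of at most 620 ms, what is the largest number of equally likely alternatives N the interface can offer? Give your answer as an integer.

5

Set 305 + 118·log₂(N + 1) ≤ 620.
log₂(N + 1) ≤ (620 − 305) / 118 = 2.6695.
N + 1 ≤ 2^2.6695 = 6.3621.
N ≤ 5.3621, so the largest integer N is 5.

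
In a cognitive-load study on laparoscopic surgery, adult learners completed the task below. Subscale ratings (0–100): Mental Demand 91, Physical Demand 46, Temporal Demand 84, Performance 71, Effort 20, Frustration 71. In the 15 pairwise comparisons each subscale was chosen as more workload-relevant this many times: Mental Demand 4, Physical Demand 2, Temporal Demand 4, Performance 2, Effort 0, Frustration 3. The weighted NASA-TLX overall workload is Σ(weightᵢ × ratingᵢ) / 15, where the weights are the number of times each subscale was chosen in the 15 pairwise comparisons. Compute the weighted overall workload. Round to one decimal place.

The tallies are the weights (they sum to 15).
Weighted sum = 4·91 + 2·46 + 4·84 + 2·71 + 0·20 + 3·71
            = 364 + 92 + 336 + 142 + 0 + 213 = 1147.
Overall workload = 1147 / 15 = 76.4667 ≈ 76.5.

76.5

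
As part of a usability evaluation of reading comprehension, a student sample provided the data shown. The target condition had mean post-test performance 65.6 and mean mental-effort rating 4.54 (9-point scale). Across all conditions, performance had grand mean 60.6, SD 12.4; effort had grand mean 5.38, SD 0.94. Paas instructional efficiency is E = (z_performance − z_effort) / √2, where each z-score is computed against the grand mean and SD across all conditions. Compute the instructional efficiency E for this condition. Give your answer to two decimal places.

z_performance = (65.6 − 60.6) / 12.4 = 5.0000 / 12.4 = 0.4032.
z_effort = (4.54 − 5.38) / 0.94 = -0.8400 / 0.94 = -0.8936.
z_P − z_E = 0.4032 − (-0.8936) = 1.2968.
E = 1.2968 / √2 = 1.2968 / 1.41421 = 0.9170 ≈ 0.92.

0.92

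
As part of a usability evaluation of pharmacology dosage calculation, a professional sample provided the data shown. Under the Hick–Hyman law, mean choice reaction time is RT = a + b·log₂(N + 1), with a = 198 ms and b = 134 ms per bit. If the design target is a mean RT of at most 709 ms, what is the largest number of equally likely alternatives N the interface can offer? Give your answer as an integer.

Set 198 + 134·log₂(N + 1) ≤ 709.
log₂(N + 1) ≤ (709 − 198) / 134 = 3.8134.
N + 1 ≤ 2^3.8134 = 14.0588.
N ≤ 13.0588, so the largest integer N is 13.

13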